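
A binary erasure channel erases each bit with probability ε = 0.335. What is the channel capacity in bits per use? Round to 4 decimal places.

0.6650 bits

Binary erasure channel: capacity C = 1 − ε.
C = 1 − 0.335 = 0.6650 bits per channel use.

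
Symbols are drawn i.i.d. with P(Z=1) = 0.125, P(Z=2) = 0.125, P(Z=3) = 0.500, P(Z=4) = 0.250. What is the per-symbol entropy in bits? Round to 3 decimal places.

H(Z) = −Σ p·log₂ p.
  −(0.125)·log₂(0.125) = 0.3750
  −(0.125)·log₂(0.125) = 0.3750
  −(0.500)·log₂(0.500) = 0.5000
  −(0.250)·log₂(0.250) = 0.5000
Sum: 0.3750 + 0.3750 + 0.5000 + 0.5000 = 1.750 bits.

1.750 bits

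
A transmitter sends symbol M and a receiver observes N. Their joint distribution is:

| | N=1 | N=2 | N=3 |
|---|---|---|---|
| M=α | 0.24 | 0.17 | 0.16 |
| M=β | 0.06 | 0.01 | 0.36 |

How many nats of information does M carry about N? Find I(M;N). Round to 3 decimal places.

0.174 nats

Marginals: p(M) = (0.5700, 0.4300), p(N) = (0.3000, 0.1800, 0.5200).
I(M;N) = Σ p(x,y)·ln[p(x,y)/(p(x)p(y))].
  (α,1): 0.24·ln(1.4035) = 0.0814
  (α,2): 0.17·ln(1.6569) = 0.0858
  (α,3): 0.16·ln(0.5398) = -0.0986
  (β,1): 0.06·ln(0.4651) = -0.0459
  (β,2): 0.01·ln(0.1292) = -0.0205
  (β,3): 0.36·ln(1.6100) = 0.1714
Sum = 0.174 nats.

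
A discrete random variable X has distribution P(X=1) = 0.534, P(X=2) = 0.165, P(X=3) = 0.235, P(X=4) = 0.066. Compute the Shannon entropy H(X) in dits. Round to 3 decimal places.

H(X) = −Σ p·log₁₀ p.
  −(0.534)·log₁₀(0.534) = 0.1455
  −(0.165)·log₁₀(0.165) = 0.1291
  −(0.235)·log₁₀(0.235) = 0.1478
  −(0.066)·log₁₀(0.066) = 0.0779
Sum: 0.1455 + 0.1291 + 0.1478 + 0.0779 = 0.500 dits.

0.500 dits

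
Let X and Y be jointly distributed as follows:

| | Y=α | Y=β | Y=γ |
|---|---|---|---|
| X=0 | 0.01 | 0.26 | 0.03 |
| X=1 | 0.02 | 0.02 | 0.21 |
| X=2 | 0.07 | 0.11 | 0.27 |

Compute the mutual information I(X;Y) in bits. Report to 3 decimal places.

0.346 bits

Marginals: p(X) = (0.3000, 0.2500, 0.4500), p(Y) = (0.1000, 0.3900, 0.5100).
I(X;Y) = H(X) + H(Y) − H(X,Y).
H(X) = 1.5395, H(Y) = 1.3574, H(X,Y) = 2.5509.
I(X;Y) = 1.5395 + 1.3574 − 2.5509 = 0.346 bits.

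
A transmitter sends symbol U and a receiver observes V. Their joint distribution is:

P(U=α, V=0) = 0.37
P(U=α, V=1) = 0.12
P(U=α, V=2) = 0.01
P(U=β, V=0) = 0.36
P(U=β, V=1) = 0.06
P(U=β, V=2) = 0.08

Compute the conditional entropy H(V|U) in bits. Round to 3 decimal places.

1.030 bits

Chain rule: H(V|U) = H(U,V) − H(U).
Marginals: p(U) = (0.5000, 0.5000), p(V) = (0.7300, 0.1800, 0.0900).
H(U,V) = 2.0299 bits; H(U) = 1.0000 bits.
H(V|U) = 2.0299 − 1.0000 = 1.030 bits.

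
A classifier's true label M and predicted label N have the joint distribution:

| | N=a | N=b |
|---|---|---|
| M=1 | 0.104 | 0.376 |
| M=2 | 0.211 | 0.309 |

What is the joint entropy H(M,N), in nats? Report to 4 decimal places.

1.2944 nats

H(M,N) = −Σ p(x,y)·ln p(x,y) over all 4 cells.
  cell (1,a): −0.104·ln0.104 = 0.23539
  cell (1,b): −0.376·ln0.376 = 0.36779
  cell (2,a): −0.211·ln0.211 = 0.32829
  cell (2,b): −0.309·ln0.309 = 0.36289
Sum = 1.2944 nats.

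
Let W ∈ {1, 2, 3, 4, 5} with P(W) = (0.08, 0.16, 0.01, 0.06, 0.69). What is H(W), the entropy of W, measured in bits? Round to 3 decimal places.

H(W) = −Σ p·log₂ p.
  −(0.08)·log₂(0.08) = 0.2915
  −(0.16)·log₂(0.16) = 0.4230
  −(0.01)·log₂(0.01) = 0.0664
  −(0.06)·log₂(0.06) = 0.2435
  −(0.69)·log₂(0.69) = 0.3694
Sum: 0.2915 + 0.4230 + 0.0664 + 0.2435 + 0.3694 = 1.394 bits.

1.394 bits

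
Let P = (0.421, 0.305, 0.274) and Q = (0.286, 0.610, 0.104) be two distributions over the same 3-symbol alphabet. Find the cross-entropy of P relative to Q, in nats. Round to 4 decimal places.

1.2979 nats

H(P,Q) = −Σ p·ln q.
  −0.421·ln(0.286) = 0.52699
  −0.305·ln(0.610) = 0.15076
  −0.274·ln(0.104) = 0.62016
H(P,Q) = 1.2979 nats.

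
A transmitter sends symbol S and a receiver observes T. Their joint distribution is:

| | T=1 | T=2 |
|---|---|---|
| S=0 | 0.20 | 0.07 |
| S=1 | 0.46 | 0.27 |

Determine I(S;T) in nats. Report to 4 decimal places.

0.0055 nats

Marginals: p(S) = (0.2700, 0.7300), p(T) = (0.6600, 0.3400).
I(S;T) = H(S) + H(T) − H(S,T).
H(S) = 0.5833, H(T) = 0.6410, H(S,T) = 1.2188.
I(S;T) = 0.5833 + 0.6410 − 1.2188 = 0.0055 nats.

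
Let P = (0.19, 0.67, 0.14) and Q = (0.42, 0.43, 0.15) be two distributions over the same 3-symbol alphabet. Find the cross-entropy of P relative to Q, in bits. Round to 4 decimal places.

1.4368 bits

H(P,Q) = −Σ p·log₂ q.
  −0.19·log₂(0.42) = 0.23779
  −0.67·log₂(0.43) = 0.81579
  −0.14·log₂(0.15) = 0.38318
H(P,Q) = 1.4368 bits.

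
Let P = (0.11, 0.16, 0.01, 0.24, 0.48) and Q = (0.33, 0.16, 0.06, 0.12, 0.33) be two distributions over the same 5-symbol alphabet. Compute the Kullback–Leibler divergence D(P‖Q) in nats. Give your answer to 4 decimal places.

0.2074 nats

D(P‖Q) = Σ p·ln(p/q).
  0.11·ln(0.11/0.33) = -0.12085
  0.16·ln(0.16/0.16) = 0.00000
  0.01·ln(0.01/0.06) = -0.01792
  0.24·ln(0.24/0.12) = 0.16636
  0.48·ln(0.48/0.33) = 0.17985
D(P‖Q) = 0.2074 nats.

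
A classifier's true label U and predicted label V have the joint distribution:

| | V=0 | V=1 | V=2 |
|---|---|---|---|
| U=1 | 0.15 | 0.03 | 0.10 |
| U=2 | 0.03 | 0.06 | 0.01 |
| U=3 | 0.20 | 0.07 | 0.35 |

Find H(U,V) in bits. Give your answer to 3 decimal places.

2.619 bits

H(U,V) = −Σ p(x,y)·log₂ p(x,y) over all 9 cells.
  cell (1,0): −0.15·log₂0.15 = 0.4105
  cell (1,1): −0.03·log₂0.03 = 0.1518
  cell (1,2): −0.10·log₂0.10 = 0.3322
  cell (2,0): −0.03·log₂0.03 = 0.1518
  cell (2,1): −0.06·log₂0.06 = 0.2435
  cell (2,2): −0.01·log₂0.01 = 0.0664
  cell (3,0): −0.20·log₂0.20 = 0.4644
  cell (3,1): −0.07·log₂0.07 = 0.2686
  cell (3,2): −0.35·log₂0.35 = 0.5301
Sum = 2.619 bits.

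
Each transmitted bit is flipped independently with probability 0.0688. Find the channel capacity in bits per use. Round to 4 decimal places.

Binary symmetric channel: C = 1 − h₂(ε) where h₂ is the binary entropy function.
h₂(0.0688) = −0.0688·log₂0.0688 − 0.9312·log₂0.9312 = 0.3614.
C = 1 − 0.3614 = 0.6386 bits per channel use.

0.6386 bits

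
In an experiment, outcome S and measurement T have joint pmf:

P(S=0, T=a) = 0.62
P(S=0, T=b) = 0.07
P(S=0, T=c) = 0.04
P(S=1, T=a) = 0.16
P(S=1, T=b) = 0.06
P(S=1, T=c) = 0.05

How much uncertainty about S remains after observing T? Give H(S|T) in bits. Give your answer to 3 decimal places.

Marginals: p(S) = (0.7300, 0.2700), p(T) = (0.7800, 0.1300, 0.0900).
H(S|T) = Σ p(T) · H(S|T=·).
  T=a: p=0.7800, H(S|T=a) = 0.7321
  T=b: p=0.1300, H(S|T=b) = 0.9957
  T=c: p=0.0900, H(S|T=c) = 0.9911
Weighted sum = 0.790 bits.

0.790 bits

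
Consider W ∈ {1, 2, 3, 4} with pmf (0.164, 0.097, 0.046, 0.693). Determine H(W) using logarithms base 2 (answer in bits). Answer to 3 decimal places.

H(W) = −Σ p·log₂ p.
  −(0.164)·log₂(0.164) = 0.4278
  −(0.097)·log₂(0.097) = 0.3265
  −(0.046)·log₂(0.046) = 0.2043
  −(0.693)·log₂(0.693) = 0.3666
Sum: 0.4278 + 0.3265 + 0.2043 + 0.3666 = 1.325 bits.

1.325 bits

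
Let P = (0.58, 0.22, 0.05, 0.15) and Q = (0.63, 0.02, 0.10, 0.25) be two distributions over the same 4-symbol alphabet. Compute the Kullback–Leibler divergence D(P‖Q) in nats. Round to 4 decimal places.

0.3683 nats

D(P‖Q) = Σ p·ln(p/q).
  0.58·ln(0.58/0.63) = -0.04796
  0.22·ln(0.22/0.02) = 0.52754
  0.05·ln(0.05/0.10) = -0.03466
  0.15·ln(0.15/0.25) = -0.07662
D(P‖Q) = 0.3683 nats.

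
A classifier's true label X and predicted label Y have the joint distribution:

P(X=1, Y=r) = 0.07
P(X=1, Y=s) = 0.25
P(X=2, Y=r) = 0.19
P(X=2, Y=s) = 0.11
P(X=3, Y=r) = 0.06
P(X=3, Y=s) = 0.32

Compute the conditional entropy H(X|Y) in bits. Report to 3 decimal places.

Chain rule: H(X|Y) = H(X,Y) − H(Y).
Marginals: p(X) = (0.3200, 0.3000, 0.3800), p(Y) = (0.3200, 0.6800).
H(X,Y) = 2.3436 bits; H(Y) = 0.9044 bits.
H(X|Y) = 2.3436 − 0.9044 = 1.439 bits.

1.439 bits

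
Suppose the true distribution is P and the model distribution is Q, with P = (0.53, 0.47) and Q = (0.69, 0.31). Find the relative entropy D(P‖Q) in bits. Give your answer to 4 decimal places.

D(P‖Q) = Σ p·log₂(p/q).
  0.53·log₂(0.53/0.69) = -0.20172
  0.47·log₂(0.47/0.31) = 0.28218
D(P‖Q) = 0.0805 bits.

0.0805 bits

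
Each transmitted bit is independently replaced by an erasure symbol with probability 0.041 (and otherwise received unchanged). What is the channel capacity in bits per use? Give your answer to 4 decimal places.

Binary erasure channel: capacity C = 1 − ε.
C = 1 − 0.041 = 0.9590 bits per channel use.

0.9590 bits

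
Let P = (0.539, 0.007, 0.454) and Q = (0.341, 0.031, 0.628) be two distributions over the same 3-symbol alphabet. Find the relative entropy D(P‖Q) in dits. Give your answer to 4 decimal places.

0.0387 dits

D(P‖Q) = Σ p·log₁₀(p/q).
  0.539·log₁₀(0.539/0.341) = 0.10717
  0.007·log₁₀(0.007/0.031) = -0.00452
  0.454·log₁₀(0.454/0.628) = -0.06397
D(P‖Q) = 0.0387 dits.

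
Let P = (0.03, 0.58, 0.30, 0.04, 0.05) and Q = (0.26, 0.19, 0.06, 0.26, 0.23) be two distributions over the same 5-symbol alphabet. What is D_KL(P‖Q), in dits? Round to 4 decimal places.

0.3970 dits

D(P‖Q) = Σ p·log₁₀(p/q).
  0.03·log₁₀(0.03/0.26) = -0.02814
  0.58·log₁₀(0.58/0.19) = 0.28111
  0.30·log₁₀(0.30/0.06) = 0.20969
  0.04·log₁₀(0.04/0.26) = -0.03252
  0.05·log₁₀(0.05/0.23) = -0.03314
D(P‖Q) = 0.3970 dits.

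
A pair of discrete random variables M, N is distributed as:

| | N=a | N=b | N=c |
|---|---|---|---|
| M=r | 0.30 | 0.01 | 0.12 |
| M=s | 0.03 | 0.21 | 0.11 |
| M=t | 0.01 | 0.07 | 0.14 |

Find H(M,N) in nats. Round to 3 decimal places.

1.845 nats

H(M,N) = −Σ p(x,y)·ln p(x,y) over all 9 cells.
  cell (r,a): −0.30·ln0.30 = 0.3612
  cell (r,b): −0.01·ln0.01 = 0.0461
  cell (r,c): −0.12·ln0.12 = 0.2544
  cell (s,a): −0.03·ln0.03 = 0.1052
  cell (s,b): −0.21·ln0.21 = 0.3277
  cell (s,c): −0.11·ln0.11 = 0.2428
  cell (t,a): −0.01·ln0.01 = 0.0461
  cell (t,b): −0.07·ln0.07 = 0.1861
  cell (t,c): −0.14·ln0.14 = 0.2753
Sum = 1.845 nats.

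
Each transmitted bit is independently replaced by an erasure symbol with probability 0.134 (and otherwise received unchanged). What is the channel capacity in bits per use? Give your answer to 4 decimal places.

0.8660 bits

Binary erasure channel: capacity C = 1 − ε.
C = 1 − 0.134 = 0.8660 bits per channel use.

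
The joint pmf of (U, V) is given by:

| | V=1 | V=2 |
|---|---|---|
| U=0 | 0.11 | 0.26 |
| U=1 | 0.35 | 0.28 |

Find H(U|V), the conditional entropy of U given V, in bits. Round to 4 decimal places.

0.9045 bits

Marginals: p(U) = (0.3700, 0.6300), p(V) = (0.4600, 0.5400).
H(U|V) = Σ p(V) · H(U|V=·).
  V=1: p=0.4600, H(U|V=1) = 0.7936
  V=2: p=0.5400, H(U|V=2) = 0.9990
Weighted sum = 0.9045 bits.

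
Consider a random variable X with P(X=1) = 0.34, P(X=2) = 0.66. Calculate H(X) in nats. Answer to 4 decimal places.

H(X) = −Σ p·ln p.
  −(0.34)·ln(0.34) = 0.36680
  −(0.66)·ln(0.66) = 0.27424
Sum: 0.36680 + 0.27424 = 0.6410 nats.

0.6410 nats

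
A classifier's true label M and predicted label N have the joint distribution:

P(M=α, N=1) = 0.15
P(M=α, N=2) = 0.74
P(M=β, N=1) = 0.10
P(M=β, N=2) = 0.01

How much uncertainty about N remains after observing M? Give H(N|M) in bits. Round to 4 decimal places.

0.6307 bits

Chain rule: H(N|M) = H(M,N) − H(M).
Marginals: p(M) = (0.8900, 0.1100), p(N) = (0.2500, 0.7500).
H(M,N) = 1.1306 bits; H(M) = 0.4999 bits.
H(N|M) = 1.1306 − 0.4999 = 0.6307 bits.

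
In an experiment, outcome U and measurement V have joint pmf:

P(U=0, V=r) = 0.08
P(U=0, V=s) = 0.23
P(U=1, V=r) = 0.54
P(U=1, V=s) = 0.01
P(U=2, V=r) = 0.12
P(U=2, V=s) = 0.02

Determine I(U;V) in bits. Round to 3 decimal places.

0.416 bits

Marginals: p(U) = (0.3100, 0.5500, 0.1400), p(V) = (0.7400, 0.2600).
I(U;V) = Σ p(x,y)·log₂[p(x,y)/(p(x)p(y))].
  (0,r): 0.08·log₂(0.3487) = -0.1216
  (0,s): 0.23·log₂(2.8536) = 0.3479
  (1,r): 0.54·log₂(1.3268) = 0.2203
  (1,s): 0.01·log₂(0.0699) = -0.0384
  (2,r): 0.12·log₂(1.1583) = 0.0254
  (2,s): 0.02·log₂(0.5495) = -0.0173
Sum = 0.416 bits.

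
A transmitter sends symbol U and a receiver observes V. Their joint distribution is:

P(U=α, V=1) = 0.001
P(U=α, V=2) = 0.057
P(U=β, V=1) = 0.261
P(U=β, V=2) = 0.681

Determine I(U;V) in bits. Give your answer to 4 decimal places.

0.0204 bits

Marginals: p(U) = (0.0580, 0.9420), p(V) = (0.2620, 0.7380).
I(U;V) = Σ p(x,y)·log₂[p(x,y)/(p(x)p(y))].
  (α,1): 0.001·log₂(0.0658) = -0.00393
  (α,2): 0.057·log₂(1.3317) = 0.02355
  (β,1): 0.261·log₂(1.0575) = 0.02106
  (β,2): 0.681·log₂(0.9796) = -0.02027
Sum = 0.0204 bits.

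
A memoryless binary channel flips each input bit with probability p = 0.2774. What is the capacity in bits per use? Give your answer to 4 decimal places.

Binary symmetric channel: C = 1 − h₂(ε) where h₂ is the binary entropy function.
h₂(0.2774) = −0.2774·log₂0.2774 − 0.7226·log₂0.7226 = 0.8519.
C = 1 − 0.8519 = 0.1481 bits per channel use.

0.1481 bits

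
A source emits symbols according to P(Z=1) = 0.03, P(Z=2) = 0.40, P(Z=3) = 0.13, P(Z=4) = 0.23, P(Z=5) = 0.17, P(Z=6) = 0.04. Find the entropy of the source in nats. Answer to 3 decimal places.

1.505 nats

H(Z) = −Σ p·ln p.
  −(0.03)·ln(0.03) = 0.1052
  −(0.40)·ln(0.40) = 0.3665
  −(0.13)·ln(0.13) = 0.2652
  −(0.23)·ln(0.23) = 0.3380
  −(0.17)·ln(0.17) = 0.3012
  −(0.04)·ln(0.04) = 0.1288
Sum: 0.1052 + 0.3665 + 0.2652 + 0.3380 + 0.3012 + 0.1288 = 1.505 nats.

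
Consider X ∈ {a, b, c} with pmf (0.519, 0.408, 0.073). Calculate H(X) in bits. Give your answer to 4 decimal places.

H(X) = −Σ p·log₂ p.
  −(0.519)·log₂(0.519) = 0.49107
  −(0.408)·log₂(0.408) = 0.52769
  −(0.073)·log₂(0.073) = 0.27565
Sum: 0.49107 + 0.52769 + 0.27565 = 1.2944 bits.

1.2944 bits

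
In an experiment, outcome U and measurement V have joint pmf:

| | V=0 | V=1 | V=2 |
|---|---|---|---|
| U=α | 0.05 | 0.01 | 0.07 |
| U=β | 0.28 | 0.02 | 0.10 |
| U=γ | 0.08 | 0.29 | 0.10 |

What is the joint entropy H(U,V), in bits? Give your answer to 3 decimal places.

2.652 bits

H(U,V) = −Σ p(x,y)·log₂ p(x,y) over all 9 cells.
  cell (α,0): −0.05·log₂0.05 = 0.2161
  cell (α,1): −0.01·log₂0.01 = 0.0664
  cell (α,2): −0.07·log₂0.07 = 0.2686
  cell (β,0): −0.28·log₂0.28 = 0.5142
  cell (β,1): −0.02·log₂0.02 = 0.1129
  cell (β,2): −0.10·log₂0.10 = 0.3322
  cell (γ,0): −0.08·log₂0.08 = 0.2915
  cell (γ,1): −0.29·log₂0.29 = 0.5179
  cell (γ,2): −0.10·log₂0.10 = 0.3322
Sum = 2.652 bits.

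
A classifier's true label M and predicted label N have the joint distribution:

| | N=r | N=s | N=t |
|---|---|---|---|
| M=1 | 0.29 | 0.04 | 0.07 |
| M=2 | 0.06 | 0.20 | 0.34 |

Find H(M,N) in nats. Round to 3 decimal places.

1.531 nats

H(M,N) = −Σ p(x,y)·ln p(x,y) over all 6 cells.
  cell (1,r): −0.29·ln0.29 = 0.3590
  cell (1,s): −0.04·ln0.04 = 0.1288
  cell (1,t): −0.07·ln0.07 = 0.1861
  cell (2,r): −0.06·ln0.06 = 0.1688
  cell (2,s): −0.20·ln0.20 = 0.3219
  cell (2,t): −0.34·ln0.34 = 0.3668
Sum = 1.531 nats.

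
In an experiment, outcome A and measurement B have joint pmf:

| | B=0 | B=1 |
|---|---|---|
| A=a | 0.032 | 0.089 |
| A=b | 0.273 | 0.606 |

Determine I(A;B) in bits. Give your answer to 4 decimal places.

0.0008 bits

Marginals: p(A) = (0.1210, 0.8790), p(B) = (0.3050, 0.6950).
I(A;B) = Σ p(x,y)·log₂[p(x,y)/(p(x)p(y))].
  (a,0): 0.032·log₂(0.8671) = -0.00658
  (a,1): 0.089·log₂(1.0583) = 0.00728
  (b,0): 0.273·log₂(1.0183) = 0.00714
  (b,1): 0.606·log₂(0.9920) = -0.00705
Sum = 0.0008 bits.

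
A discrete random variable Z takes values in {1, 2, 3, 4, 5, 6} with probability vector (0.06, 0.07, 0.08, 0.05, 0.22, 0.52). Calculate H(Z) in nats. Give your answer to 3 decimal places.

1.380 nats

H(Z) = −Σ p·ln p.
  −(0.06)·ln(0.06) = 0.1688
  −(0.07)·ln(0.07) = 0.1861
  −(0.08)·ln(0.08) = 0.2021
  −(0.05)·ln(0.05) = 0.1498
  −(0.22)·ln(0.22) = 0.3331
  −(0.52)·ln(0.52) = 0.3400
Sum: 0.1688 + 0.1861 + 0.2021 + 0.1498 + 0.3331 + 0.3400 = 1.380 nats.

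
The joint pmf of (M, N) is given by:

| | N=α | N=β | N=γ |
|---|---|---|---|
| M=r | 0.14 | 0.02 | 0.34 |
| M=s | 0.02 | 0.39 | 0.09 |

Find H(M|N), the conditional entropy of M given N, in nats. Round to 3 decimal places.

Chain rule: H(M|N) = H(M,N) − H(N).
Marginals: p(M) = (0.5000, 0.5000), p(N) = (0.1600, 0.4100, 0.4300).
H(M,N) = 1.3825 nats; H(N) = 1.0217 nats.
H(M|N) = 1.3825 − 1.0217 = 0.361 nats.

0.361 nats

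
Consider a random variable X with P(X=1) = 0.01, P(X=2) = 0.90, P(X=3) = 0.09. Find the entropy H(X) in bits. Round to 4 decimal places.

0.5159 bits

H(X) = −Σ p·log₂ p.
  −(0.01)·log₂(0.01) = 0.06644
  −(0.90)·log₂(0.90) = 0.13680
  −(0.09)·log₂(0.09) = 0.31265
Sum: 0.06644 + 0.13680 + 0.31265 = 0.5159 bits.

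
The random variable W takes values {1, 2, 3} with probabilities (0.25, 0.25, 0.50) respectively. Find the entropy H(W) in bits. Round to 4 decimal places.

H(W) = −Σ p·log₂ p.
  −(0.25)·log₂(0.25) = 0.50000
  −(0.25)·log₂(0.25) = 0.50000
  −(0.50)·log₂(0.50) = 0.50000
Sum: 0.50000 + 0.50000 + 0.50000 = 1.5000 bits.

1.5000 bits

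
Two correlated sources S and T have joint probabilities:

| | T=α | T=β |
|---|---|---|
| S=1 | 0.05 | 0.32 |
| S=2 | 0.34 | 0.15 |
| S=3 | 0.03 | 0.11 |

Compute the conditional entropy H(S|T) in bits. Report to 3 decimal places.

Marginals: p(S) = (0.3700, 0.4900, 0.1400), p(T) = (0.4200, 0.5800).
H(S|T) = Σ p(T) · H(S|T=·).
  T=α: p=0.4200, H(S|T=α) = 0.8843
  T=β: p=0.5800, H(S|T=β) = 1.4329
Weighted sum = 1.202 bits.

1.202 bits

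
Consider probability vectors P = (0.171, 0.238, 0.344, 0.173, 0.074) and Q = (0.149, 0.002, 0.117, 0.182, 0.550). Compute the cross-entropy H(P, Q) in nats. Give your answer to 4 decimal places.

H(P,Q) = −Σ p·ln q.
  −0.171·ln(0.149) = 0.32555
  −0.238·ln(0.002) = 1.47908
  −0.344·ln(0.117) = 0.73808
  −0.173·ln(0.182) = 0.29475
  −0.074·ln(0.550) = 0.04424
H(P,Q) = 2.8817 nats.

2.8817 nats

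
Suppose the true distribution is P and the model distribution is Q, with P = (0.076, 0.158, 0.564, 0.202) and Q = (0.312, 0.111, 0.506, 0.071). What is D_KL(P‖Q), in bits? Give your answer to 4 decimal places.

D(P‖Q) = Σ p·log₂(p/q).
  0.076·log₂(0.076/0.312) = -0.15485
  0.158·log₂(0.158/0.111) = 0.08048
  0.564·log₂(0.564/0.506) = 0.08830
  0.202·log₂(0.202/0.071) = 0.30471
D(P‖Q) = 0.3186 bits.

0.3186 bits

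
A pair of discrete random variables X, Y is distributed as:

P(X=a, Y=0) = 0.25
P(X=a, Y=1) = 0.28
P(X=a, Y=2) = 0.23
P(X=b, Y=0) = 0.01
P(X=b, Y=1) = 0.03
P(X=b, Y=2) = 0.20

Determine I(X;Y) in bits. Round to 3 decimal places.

0.163 bits

Marginals: p(X) = (0.7600, 0.2400), p(Y) = (0.2600, 0.3100, 0.4300).
I(X;Y) = Σ p(x,y)·log₂[p(x,y)/(p(x)p(y))].
  (a,0): 0.25·log₂(1.2652) = 0.0848
  (a,1): 0.28·log₂(1.1885) = 0.0697
  (a,2): 0.23·log₂(0.7038) = -0.1166
  (b,0): 0.01·log₂(0.1603) = -0.0264
  (b,1): 0.03·log₂(0.4032) = -0.0393
  (b,2): 0.20·log₂(1.9380) = 0.1909
Sum = 0.163 bits.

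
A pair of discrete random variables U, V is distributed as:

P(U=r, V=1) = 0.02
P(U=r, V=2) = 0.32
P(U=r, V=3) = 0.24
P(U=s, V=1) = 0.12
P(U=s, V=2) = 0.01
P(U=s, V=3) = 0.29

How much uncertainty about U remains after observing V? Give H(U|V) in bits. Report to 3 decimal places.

Marginals: p(U) = (0.5800, 0.4200), p(V) = (0.1400, 0.3300, 0.5300).
H(U|V) = Σ p(V) · H(U|V=·).
  V=1: p=0.1400, H(U|V=1) = 0.5917
  V=2: p=0.3300, H(U|V=2) = 0.1959
  V=3: p=0.5300, H(U|V=3) = 0.9936
Weighted sum = 0.674 bits.

0.674 bits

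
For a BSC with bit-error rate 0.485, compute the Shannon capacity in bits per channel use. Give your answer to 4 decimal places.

0.0006 bits

Binary symmetric channel: C = 1 − h₂(ε) where h₂ is the binary entropy function.
h₂(0.485) = −0.485·log₂0.485 − 0.515·log₂0.515 = 0.9994.
C = 1 − 0.9994 = 0.0006 bits per channel use.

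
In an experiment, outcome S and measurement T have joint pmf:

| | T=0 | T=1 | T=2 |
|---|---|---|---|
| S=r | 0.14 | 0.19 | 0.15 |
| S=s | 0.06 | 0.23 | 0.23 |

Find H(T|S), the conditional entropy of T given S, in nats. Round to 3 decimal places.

1.028 nats

Chain rule: H(T|S) = H(S,T) − H(S).
Marginals: p(S) = (0.4800, 0.5200), p(T) = (0.2000, 0.4200, 0.3800).
H(S,T) = 1.7202 nats; H(S) = 0.6923 nats.
H(T|S) = 1.7202 − 0.6923 = 1.028 nats.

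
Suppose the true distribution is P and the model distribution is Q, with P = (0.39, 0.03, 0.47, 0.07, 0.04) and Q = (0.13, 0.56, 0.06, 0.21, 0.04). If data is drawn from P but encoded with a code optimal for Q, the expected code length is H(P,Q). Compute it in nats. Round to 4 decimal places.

2.3734 nats

H(P,Q) = −Σ p·ln q.
  −0.39·ln(0.13) = 0.79569
  −0.03·ln(0.56) = 0.01739
  −0.47·ln(0.06) = 1.32230
  −0.07·ln(0.21) = 0.10925
  −0.04·ln(0.04) = 0.12876
H(P,Q) = 2.3734 nats.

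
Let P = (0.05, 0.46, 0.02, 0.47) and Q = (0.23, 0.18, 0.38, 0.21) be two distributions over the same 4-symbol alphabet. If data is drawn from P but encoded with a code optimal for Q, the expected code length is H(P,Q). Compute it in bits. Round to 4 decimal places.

H(P,Q) = −Σ p·log₂ q.
  −0.05·log₂(0.23) = 0.10601
  −0.46·log₂(0.18) = 1.13801
  −0.02·log₂(0.38) = 0.02792
  −0.47·log₂(0.21) = 1.05822
H(P,Q) = 2.3302 bits.

2.3302 bits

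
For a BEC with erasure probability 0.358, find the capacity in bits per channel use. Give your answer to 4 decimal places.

0.6420 bits

Binary erasure channel: capacity C = 1 − ε.
C = 1 − 0.358 = 0.6420 bits per channel use.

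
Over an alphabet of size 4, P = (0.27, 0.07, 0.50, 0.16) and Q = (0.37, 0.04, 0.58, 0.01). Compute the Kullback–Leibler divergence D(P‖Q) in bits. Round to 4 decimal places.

D(P‖Q) = Σ p·log₂(p/q).
  0.27·log₂(0.27/0.37) = -0.12273
  0.07·log₂(0.07/0.04) = 0.05651
  0.50·log₂(0.50/0.58) = -0.10706
  0.16·log₂(0.16/0.01) = 0.64000
D(P‖Q) = 0.4667 bits.

0.4667 bits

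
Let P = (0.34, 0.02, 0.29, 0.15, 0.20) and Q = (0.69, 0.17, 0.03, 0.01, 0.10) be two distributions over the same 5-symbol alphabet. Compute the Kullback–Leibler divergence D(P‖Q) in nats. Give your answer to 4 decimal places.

0.9193 nats

D(P‖Q) = Σ p·ln(p/q).
  0.34·ln(0.34/0.69) = -0.24063
  0.02·ln(0.02/0.17) = -0.04280
  0.29·ln(0.29/0.03) = 0.65792
  0.15·ln(0.15/0.01) = 0.40621
  0.20·ln(0.20/0.10) = 0.13863
D(P‖Q) = 0.9193 nats.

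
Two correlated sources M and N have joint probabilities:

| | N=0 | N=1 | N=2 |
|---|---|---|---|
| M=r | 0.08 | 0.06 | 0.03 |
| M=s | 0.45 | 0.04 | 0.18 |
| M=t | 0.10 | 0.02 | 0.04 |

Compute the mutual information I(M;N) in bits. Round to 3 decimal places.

0.065 bits

Marginals: p(M) = (0.1700, 0.6700, 0.1600), p(N) = (0.6300, 0.1200, 0.2500).
I(M;N) = Σ p(x,y)·log₂[p(x,y)/(p(x)p(y))].
  (r,0): 0.08·log₂(0.7470) = -0.0337
  (r,1): 0.06·log₂(2.9412) = 0.0934
  (r,2): 0.03·log₂(0.7059) = -0.0151
  (s,0): 0.45·log₂(1.0661) = 0.0416
  (s,1): 0.04·log₂(0.4975) = -0.0403
  (s,2): 0.18·log₂(1.0746) = 0.0187
  (t,0): 0.10·log₂(0.9921) = -0.0011
  (t,1): 0.02·log₂(1.0417) = 0.0012
  (t,2): 0.04·log₂(1.0000) = 0.0000
Sum = 0.065 bits.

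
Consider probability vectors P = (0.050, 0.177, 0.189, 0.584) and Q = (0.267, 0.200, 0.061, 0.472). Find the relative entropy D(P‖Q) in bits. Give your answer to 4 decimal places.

D(P‖Q) = Σ p·log₂(p/q).
  0.050·log₂(0.050/0.267) = -0.12084
  0.177·log₂(0.177/0.200) = -0.03120
  0.189·log₂(0.189/0.061) = 0.30835
  0.584·log₂(0.584/0.472) = 0.17939
D(P‖Q) = 0.3357 bits.

0.3357 bits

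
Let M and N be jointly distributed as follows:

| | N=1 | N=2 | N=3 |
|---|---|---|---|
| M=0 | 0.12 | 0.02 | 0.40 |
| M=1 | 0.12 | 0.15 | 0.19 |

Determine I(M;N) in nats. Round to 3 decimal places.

0.091 nats

Marginals: p(M) = (0.5400, 0.4600), p(N) = (0.2400, 0.1700, 0.5900).
I(M;N) = H(M) + H(N) − H(M,N).
H(M) = 0.6899, H(N) = 0.9550, H(M,N) = 1.5537.
I(M;N) = 0.6899 + 0.9550 − 1.5537 = 0.091 nats.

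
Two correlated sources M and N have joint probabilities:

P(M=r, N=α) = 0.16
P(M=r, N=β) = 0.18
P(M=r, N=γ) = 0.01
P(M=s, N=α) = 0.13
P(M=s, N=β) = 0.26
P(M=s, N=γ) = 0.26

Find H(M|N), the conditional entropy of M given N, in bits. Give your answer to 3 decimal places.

0.779 bits

Marginals: p(M) = (0.3500, 0.6500), p(N) = (0.2900, 0.4400, 0.2700).
H(M|N) = Σ p(N) · H(M|N=·).
  N=α: p=0.2900, H(M|N=α) = 0.9923
  N=β: p=0.4400, H(M|N=β) = 0.9760
  N=γ: p=0.2700, H(M|N=γ) = 0.2285
Weighted sum = 0.779 bits.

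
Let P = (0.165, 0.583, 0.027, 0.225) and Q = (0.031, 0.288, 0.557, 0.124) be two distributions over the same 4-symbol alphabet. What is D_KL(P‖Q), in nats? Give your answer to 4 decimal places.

0.7394 nats

D(P‖Q) = Σ p·ln(p/q).
  0.165·ln(0.165/0.031) = 0.27587
  0.583·ln(0.583/0.288) = 0.41115
  0.027·ln(0.027/0.557) = -0.08172
  0.225·ln(0.225/0.124) = 0.13406
D(P‖Q) = 0.7394 nats.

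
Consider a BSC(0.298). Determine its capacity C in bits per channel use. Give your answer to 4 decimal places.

Binary symmetric channel: C = 1 − h₂(ε) where h₂ is the binary entropy function.
h₂(0.298) = −0.298·log₂0.298 − 0.702·log₂0.702 = 0.8788.
C = 1 − 0.8788 = 0.1212 bits per channel use.

0.1212 bits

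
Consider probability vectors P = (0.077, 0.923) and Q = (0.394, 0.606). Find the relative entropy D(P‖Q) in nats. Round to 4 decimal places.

D(P‖Q) = Σ p·ln(p/q).
  0.077·ln(0.077/0.394) = -0.12571
  0.923·ln(0.923/0.606) = 0.38835
D(P‖Q) = 0.2626 nats.

0.2626 nats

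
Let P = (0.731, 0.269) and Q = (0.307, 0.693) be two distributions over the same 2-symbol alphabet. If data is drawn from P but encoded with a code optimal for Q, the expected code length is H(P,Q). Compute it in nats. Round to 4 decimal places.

H(P,Q) = −Σ p·ln q.
  −0.731·ln(0.307) = 0.86324
  −0.269·ln(0.693) = 0.09865
H(P,Q) = 0.9619 nats.

0.9619 nats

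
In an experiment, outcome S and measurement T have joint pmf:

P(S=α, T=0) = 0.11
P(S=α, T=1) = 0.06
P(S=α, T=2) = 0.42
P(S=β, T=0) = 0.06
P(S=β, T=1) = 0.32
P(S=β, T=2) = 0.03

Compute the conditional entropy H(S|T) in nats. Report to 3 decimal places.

Marginals: p(S) = (0.5900, 0.4100), p(T) = (0.1700, 0.3800, 0.4500).
H(S|T) = Σ p(T) · H(S|T=·).
  T=0: p=0.1700, H(S|T=0) = 0.6492
  T=1: p=0.3800, H(S|T=1) = 0.4362
  T=2: p=0.4500, H(S|T=2) = 0.2449
Weighted sum = 0.386 nats.

0.386 nats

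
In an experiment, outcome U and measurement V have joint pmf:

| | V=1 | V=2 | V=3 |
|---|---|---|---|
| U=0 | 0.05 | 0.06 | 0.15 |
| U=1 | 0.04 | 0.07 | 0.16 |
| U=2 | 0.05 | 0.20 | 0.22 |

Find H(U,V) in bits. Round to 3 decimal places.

2.909 bits

H(U,V) = −Σ p(x,y)·log₂ p(x,y) over all 9 cells.
  cell (0,1): −0.05·log₂0.05 = 0.2161
  cell (0,2): −0.06·log₂0.06 = 0.2435
  cell (0,3): −0.15·log₂0.15 = 0.4105
  cell (1,1): −0.04·log₂0.04 = 0.1858
  cell (1,2): −0.07·log₂0.07 = 0.2686
  cell (1,3): −0.16·log₂0.16 = 0.4230
  cell (2,1): −0.05·log₂0.05 = 0.2161
  cell (2,2): −0.20·log₂0.20 = 0.4644
  cell (2,3): −0.22·log₂0.22 = 0.4806
Sum = 2.909 bits.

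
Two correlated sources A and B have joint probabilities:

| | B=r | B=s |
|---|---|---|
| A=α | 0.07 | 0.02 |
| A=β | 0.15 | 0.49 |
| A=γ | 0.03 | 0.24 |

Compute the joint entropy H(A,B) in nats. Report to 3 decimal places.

1.346 nats

H(A,B) = −Σ p(x,y)·ln p(x,y) over all 6 cells.
  cell (α,r): −0.07·ln0.07 = 0.1861
  cell (α,s): −0.02·ln0.02 = 0.0782
  cell (β,r): −0.15·ln0.15 = 0.2846
  cell (β,s): −0.49·ln0.49 = 0.3495
  cell (γ,r): −0.03·ln0.03 = 0.1052
  cell (γ,s): −0.24·ln0.24 = 0.3425
Sum = 1.346 nats.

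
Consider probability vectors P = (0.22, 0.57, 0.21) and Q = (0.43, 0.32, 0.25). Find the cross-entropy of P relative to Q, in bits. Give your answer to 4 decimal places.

H(P,Q) = −Σ p·log₂ q.
  −0.22·log₂(0.43) = 0.26787
  −0.57·log₂(0.32) = 0.93700
  −0.21·log₂(0.25) = 0.42000
H(P,Q) = 1.6249 bits.

1.6249 bits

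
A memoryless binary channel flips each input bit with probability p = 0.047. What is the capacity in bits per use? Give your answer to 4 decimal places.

0.7265 bits

Binary symmetric channel: C = 1 − h₂(ε) where h₂ is the binary entropy function.
h₂(0.047) = −0.047·log₂0.047 − 0.953·log₂0.953 = 0.2735.
C = 1 − 0.2735 = 0.7265 bits per channel use.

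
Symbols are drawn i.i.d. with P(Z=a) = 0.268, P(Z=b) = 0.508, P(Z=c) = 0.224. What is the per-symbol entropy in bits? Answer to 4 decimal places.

H(Z) = −Σ p·log₂ p.
  −(0.268)·log₂(0.268) = 0.50912
  −(0.508)·log₂(0.508) = 0.49637
  −(0.224)·log₂(0.224) = 0.48349
Sum: 0.50912 + 0.49637 + 0.48349 = 1.4890 bits.

1.4890 bits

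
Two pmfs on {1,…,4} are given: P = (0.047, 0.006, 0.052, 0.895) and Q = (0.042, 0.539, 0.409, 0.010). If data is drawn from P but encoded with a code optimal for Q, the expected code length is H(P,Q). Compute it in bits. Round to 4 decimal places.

6.2336 bits

H(P,Q) = −Σ p·log₂ q.
  −0.047·log₂(0.042) = 0.21495
  −0.006·log₂(0.539) = 0.00535
  −0.052·log₂(0.409) = 0.06707
  −0.895·log₂(0.010) = 5.94625
H(P,Q) = 6.2336 bits.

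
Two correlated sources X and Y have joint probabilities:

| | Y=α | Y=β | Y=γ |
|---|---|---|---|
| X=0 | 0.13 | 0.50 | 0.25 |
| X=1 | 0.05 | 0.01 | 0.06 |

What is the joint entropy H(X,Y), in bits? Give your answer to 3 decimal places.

H(X,Y) = −Σ p(x,y)·log₂ p(x,y) over all 6 cells.
  cell (0,α): −0.13·log₂0.13 = 0.3826
  cell (0,β): −0.50·log₂0.50 = 0.5000
  cell (0,γ): −0.25·log₂0.25 = 0.5000
  cell (1,α): −0.05·log₂0.05 = 0.2161
  cell (1,β): −0.01·log₂0.01 = 0.0664
  cell (1,γ): −0.06·log₂0.06 = 0.2435
Sum = 1.909 bits.

1.909 bits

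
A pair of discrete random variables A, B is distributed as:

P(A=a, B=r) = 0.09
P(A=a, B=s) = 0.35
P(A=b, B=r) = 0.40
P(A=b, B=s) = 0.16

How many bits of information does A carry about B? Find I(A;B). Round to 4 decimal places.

0.1948 bits

Marginals: p(A) = (0.4400, 0.5600), p(B) = (0.4900, 0.5100).
I(A;B) = Σ p(x,y)·log₂[p(x,y)/(p(x)p(y))].
  (a,r): 0.09·log₂(0.4174) = -0.11343
  (a,s): 0.35·log₂(1.5597) = 0.22445
  (b,r): 0.40·log₂(1.4577) = 0.21749
  (b,s): 0.16·log₂(0.5602) = -0.13375
Sum = 0.1948 bits.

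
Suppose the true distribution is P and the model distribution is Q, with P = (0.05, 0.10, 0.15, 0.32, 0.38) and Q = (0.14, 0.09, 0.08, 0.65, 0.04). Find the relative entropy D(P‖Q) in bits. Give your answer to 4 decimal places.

D(P‖Q) = Σ p·log₂(p/q).
  0.05·log₂(0.05/0.14) = -0.07427
  0.10·log₂(0.10/0.09) = 0.01520
  0.15·log₂(0.15/0.08) = 0.13603
  0.32·log₂(0.32/0.65) = -0.32716
  0.38·log₂(0.38/0.04) = 1.23421
D(P‖Q) = 0.9840 bits.

0.9840 bits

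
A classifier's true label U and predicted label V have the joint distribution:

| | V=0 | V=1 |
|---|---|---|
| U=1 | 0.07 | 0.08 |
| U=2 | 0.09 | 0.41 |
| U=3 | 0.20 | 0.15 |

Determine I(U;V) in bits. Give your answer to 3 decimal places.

Marginals: p(U) = (0.1500, 0.5000, 0.3500), p(V) = (0.3600, 0.6400).
I(U;V) = Σ p(x,y)·log₂[p(x,y)/(p(x)p(y))].
  (1,0): 0.07·log₂(1.2963) = 0.0262
  (1,1): 0.08·log₂(0.8333) = -0.0210
  (2,0): 0.09·log₂(0.5000) = -0.0900
  (2,1): 0.41·log₂(1.2812) = 0.1466
  (3,0): 0.20·log₂(1.5873) = 0.1333
  (3,1): 0.15·log₂(0.6696) = -0.0868
Sum = 0.108 bits.

0.108 bits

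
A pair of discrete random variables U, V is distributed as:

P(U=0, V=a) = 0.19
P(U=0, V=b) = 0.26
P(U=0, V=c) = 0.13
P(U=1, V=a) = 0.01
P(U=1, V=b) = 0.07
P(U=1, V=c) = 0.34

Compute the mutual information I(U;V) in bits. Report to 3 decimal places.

Marginals: p(U) = (0.5800, 0.4200), p(V) = (0.2000, 0.3300, 0.4700).
I(U;V) = Σ p(x,y)·log₂[p(x,y)/(p(x)p(y))].
  (0,a): 0.19·log₂(1.6379) = 0.1353
  (0,b): 0.26·log₂(1.3584) = 0.1149
  (0,c): 0.13·log₂(0.4769) = -0.1389
  (1,a): 0.01·log₂(0.1190) = -0.0307
  (1,b): 0.07·log₂(0.5051) = -0.0690
  (1,c): 0.34·log₂(1.7224) = 0.2667
Sum = 0.278 bits.

0.278 bits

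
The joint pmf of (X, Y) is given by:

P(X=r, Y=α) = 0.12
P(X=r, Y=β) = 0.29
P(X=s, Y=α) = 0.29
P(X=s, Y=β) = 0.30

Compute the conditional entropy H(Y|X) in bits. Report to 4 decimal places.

Chain rule: H(Y|X) = H(X,Y) − H(X).
Marginals: p(X) = (0.4100, 0.5900), p(Y) = (0.4100, 0.5900).
H(X,Y) = 1.9240 bits; H(X) = 0.9765 bits.
H(Y|X) = 1.9240 − 0.9765 = 0.9475 bits.

0.9475 bits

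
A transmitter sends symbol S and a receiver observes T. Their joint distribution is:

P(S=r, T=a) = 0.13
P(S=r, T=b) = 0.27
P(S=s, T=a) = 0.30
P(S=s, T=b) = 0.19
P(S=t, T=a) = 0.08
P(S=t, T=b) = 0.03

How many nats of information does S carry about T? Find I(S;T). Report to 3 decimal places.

0.049 nats

Marginals: p(S) = (0.4000, 0.4900, 0.1100), p(T) = (0.5100, 0.4900).
I(S;T) = H(S) + H(T) − H(S,T).
H(S) = 0.9589, H(T) = 0.6929, H(S,T) = 1.6027.
I(S;T) = 0.9589 + 0.6929 − 1.6027 = 0.049 nats.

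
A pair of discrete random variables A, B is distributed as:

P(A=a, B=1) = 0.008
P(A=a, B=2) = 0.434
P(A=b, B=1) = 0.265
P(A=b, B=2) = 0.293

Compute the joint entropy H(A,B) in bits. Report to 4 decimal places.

H(A,B) = −Σ p(x,y)·log₂ p(x,y) over all 4 cells.
  cell (a,1): −0.008·log₂0.008 = 0.05573
  cell (a,2): −0.434·log₂0.434 = 0.52264
  cell (b,1): −0.265·log₂0.265 = 0.50772
  cell (b,2): −0.293·log₂0.293 = 0.51891
Sum = 1.6050 bits.

1.6050 bits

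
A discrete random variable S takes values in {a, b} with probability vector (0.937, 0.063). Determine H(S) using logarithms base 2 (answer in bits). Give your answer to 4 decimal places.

0.3392 bits

H(S) = −Σ p·log₂ p.
  −(0.937)·log₂(0.937) = 0.08796
  −(0.063)·log₂(0.063) = 0.25128
Sum: 0.08796 + 0.25128 = 0.3392 bits.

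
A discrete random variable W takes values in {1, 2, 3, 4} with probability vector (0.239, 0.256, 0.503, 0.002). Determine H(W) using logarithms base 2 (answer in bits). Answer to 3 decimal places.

H(W) = −Σ p·log₂ p.
  −(0.239)·log₂(0.239) = 0.4935
  −(0.256)·log₂(0.256) = 0.5032
  −(0.503)·log₂(0.503) = 0.4987
  −(0.002)·log₂(0.002) = 0.0179
Sum: 0.4935 + 0.5032 + 0.4987 + 0.0179 = 1.513 bits.

1.513 bits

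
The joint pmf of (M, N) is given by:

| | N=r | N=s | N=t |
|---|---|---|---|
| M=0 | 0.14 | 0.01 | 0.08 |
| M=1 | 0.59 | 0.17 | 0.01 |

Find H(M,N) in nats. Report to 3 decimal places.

1.182 nats

H(M,N) = −Σ p(x,y)·ln p(x,y) over all 6 cells.
  cell (0,r): −0.14·ln0.14 = 0.2753
  cell (0,s): −0.01·ln0.01 = 0.0461
  cell (0,t): −0.08·ln0.08 = 0.2021
  cell (1,r): −0.59·ln0.59 = 0.3113
  cell (1,s): −0.17·ln0.17 = 0.3012
  cell (1,t): −0.01·ln0.01 = 0.0461
Sum = 1.182 nats.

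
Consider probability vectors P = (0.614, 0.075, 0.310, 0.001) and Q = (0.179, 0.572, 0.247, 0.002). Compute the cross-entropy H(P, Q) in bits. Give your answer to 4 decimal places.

H(P,Q) = −Σ p·log₂ q.
  −0.614·log₂(0.179) = 1.52393
  −0.075·log₂(0.572) = 0.06044
  −0.310·log₂(0.247) = 0.62540
  −0.001·log₂(0.002) = 0.00897
H(P,Q) = 2.2187 bits.

2.2187 bits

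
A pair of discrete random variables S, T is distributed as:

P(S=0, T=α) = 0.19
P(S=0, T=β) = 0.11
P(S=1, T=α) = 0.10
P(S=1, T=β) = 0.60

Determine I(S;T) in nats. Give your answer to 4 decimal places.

Marginals: p(S) = (0.3000, 0.7000), p(T) = (0.2900, 0.7100).
I(S;T) = Σ p(x,y)·ln[p(x,y)/(p(x)p(y))].
  (0,α): 0.19·ln(2.1839) = 0.14841
  (0,β): 0.11·ln(0.5164) = -0.07269
  (1,α): 0.10·ln(0.4926) = -0.07080
  (1,β): 0.60·ln(1.2072) = 0.11300
Sum = 0.1179 nats.

0.1179 nats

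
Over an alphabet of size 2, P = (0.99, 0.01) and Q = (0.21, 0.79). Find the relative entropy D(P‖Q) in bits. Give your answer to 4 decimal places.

D(P‖Q) = Σ p·log₂(p/q).
  0.99·log₂(0.99/0.21) = 2.21467
  0.01·log₂(0.01/0.79) = -0.06304
D(P‖Q) = 2.1516 bits.

2.1516 bits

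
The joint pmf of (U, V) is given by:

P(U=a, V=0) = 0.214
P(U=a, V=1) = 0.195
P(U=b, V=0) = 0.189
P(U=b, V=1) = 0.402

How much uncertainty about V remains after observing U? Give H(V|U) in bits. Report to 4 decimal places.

Marginals: p(U) = (0.4090, 0.5910), p(V) = (0.4030, 0.5970).
H(V|U) = Σ p(U) · H(V|U=·).
  U=a: p=0.4090, H(V|U=a) = 0.9984
  U=b: p=0.5910, H(V|U=b) = 0.9042
Weighted sum = 0.9427 bits.

0.9427 bits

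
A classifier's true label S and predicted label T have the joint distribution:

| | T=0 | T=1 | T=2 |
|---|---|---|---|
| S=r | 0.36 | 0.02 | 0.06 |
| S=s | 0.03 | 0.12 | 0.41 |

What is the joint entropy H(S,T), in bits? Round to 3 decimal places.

H(S,T) = −Σ p(x,y)·log₂ p(x,y) over all 6 cells.
  cell (r,0): −0.36·log₂0.36 = 0.5306
  cell (r,1): −0.02·log₂0.02 = 0.1129
  cell (r,2): −0.06·log₂0.06 = 0.2435
  cell (s,0): −0.03·log₂0.03 = 0.1518
  cell (s,1): −0.12·log₂0.12 = 0.3671
  cell (s,2): −0.41·log₂0.41 = 0.5274
Sum = 1.933 bits.

1.933 bits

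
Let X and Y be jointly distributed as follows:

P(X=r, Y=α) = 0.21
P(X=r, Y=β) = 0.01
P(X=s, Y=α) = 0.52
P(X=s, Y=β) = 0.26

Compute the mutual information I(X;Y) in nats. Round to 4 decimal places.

Marginals: p(X) = (0.2200, 0.7800), p(Y) = (0.7300, 0.2700).
I(X;Y) = H(X) + H(Y) − H(X,Y).
H(X) = 0.5269, H(Y) = 0.5833, H(X,Y) = 1.0641.
I(X;Y) = 0.5269 + 0.5833 − 1.0641 = 0.0461 nats.

0.0461 nats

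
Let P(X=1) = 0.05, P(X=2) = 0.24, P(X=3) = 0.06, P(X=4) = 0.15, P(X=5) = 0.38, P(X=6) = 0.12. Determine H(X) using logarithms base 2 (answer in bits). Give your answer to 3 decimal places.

2.262 bits

H(X) = −Σ p·log₂ p.
  −(0.05)·log₂(0.05) = 0.2161
  −(0.24)·log₂(0.24) = 0.4941
  −(0.06)·log₂(0.06) = 0.2435
  −(0.15)·log₂(0.15) = 0.4105
  −(0.38)·log₂(0.38) = 0.5305
  −(0.12)·log₂(0.12) = 0.3671
Sum: 0.2161 + 0.4941 + 0.2435 + 0.4105 + 0.5305 + 0.3671 = 2.262 bits.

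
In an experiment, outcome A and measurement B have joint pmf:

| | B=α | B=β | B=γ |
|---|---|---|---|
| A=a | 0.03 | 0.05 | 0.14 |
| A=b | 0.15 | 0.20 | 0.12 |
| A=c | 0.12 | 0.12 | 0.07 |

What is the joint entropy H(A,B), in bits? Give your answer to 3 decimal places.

3.010 bits

H(A,B) = −Σ p(x,y)·log₂ p(x,y) over all 9 cells.
  cell (a,α): −0.03·log₂0.03 = 0.1518
  cell (a,β): −0.05·log₂0.05 = 0.2161
  cell (a,γ): −0.14·log₂0.14 = 0.3971
  cell (b,α): −0.15·log₂0.15 = 0.4105
  cell (b,β): −0.20·log₂0.20 = 0.4644
  cell (b,γ): −0.12·log₂0.12 = 0.3671
  cell (c,α): −0.12·log₂0.12 = 0.3671
  cell (c,β): −0.12·log₂0.12 = 0.3671
  cell (c,γ): −0.07·log₂0.07 = 0.2686
Sum = 3.010 bits.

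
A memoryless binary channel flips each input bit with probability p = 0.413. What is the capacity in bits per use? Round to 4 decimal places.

Binary symmetric channel: C = 1 − h₂(ε) where h₂ is the binary entropy function.
h₂(0.413) = −0.413·log₂0.413 − 0.587·log₂0.587 = 0.9780.
C = 1 − 0.9780 = 0.0220 bits per channel use.

0.0220 bits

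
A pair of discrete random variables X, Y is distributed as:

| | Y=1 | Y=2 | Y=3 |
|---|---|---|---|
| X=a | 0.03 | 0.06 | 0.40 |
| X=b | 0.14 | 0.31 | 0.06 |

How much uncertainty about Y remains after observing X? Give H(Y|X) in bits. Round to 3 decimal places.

1.089 bits

Marginals: p(X) = (0.4900, 0.5100), p(Y) = (0.1700, 0.3700, 0.4600).
H(Y|X) = Σ p(X) · H(Y|X=·).
  X=a: p=0.4900, H(Y|X=a) = 0.8567
  X=b: p=0.5100, H(Y|X=b) = 1.3118
Weighted sum = 1.089 bits.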